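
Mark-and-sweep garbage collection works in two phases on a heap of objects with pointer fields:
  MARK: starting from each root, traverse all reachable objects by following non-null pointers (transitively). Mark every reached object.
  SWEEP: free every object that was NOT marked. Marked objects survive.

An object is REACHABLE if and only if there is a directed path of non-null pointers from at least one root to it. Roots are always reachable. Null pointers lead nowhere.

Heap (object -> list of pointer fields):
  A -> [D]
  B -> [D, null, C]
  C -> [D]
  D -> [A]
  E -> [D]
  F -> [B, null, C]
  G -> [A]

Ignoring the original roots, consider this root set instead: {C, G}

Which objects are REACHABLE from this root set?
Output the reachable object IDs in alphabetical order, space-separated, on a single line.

Roots: C G
Mark C: refs=D, marked=C
Mark G: refs=A, marked=C G
Mark D: refs=A, marked=C D G
Mark A: refs=D, marked=A C D G
Unmarked (collected): B E F

Answer: A C D G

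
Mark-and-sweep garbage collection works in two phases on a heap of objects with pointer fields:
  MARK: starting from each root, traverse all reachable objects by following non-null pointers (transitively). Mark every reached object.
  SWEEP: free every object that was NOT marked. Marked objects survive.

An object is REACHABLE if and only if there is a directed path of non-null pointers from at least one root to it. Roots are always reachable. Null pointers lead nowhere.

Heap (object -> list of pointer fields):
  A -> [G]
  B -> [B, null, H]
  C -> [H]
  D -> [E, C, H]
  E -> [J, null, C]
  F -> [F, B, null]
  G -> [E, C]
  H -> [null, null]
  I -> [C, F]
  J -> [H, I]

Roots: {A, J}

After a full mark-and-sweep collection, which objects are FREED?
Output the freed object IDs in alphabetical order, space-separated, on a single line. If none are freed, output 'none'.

Answer: D

Derivation:
Roots: A J
Mark A: refs=G, marked=A
Mark J: refs=H I, marked=A J
Mark G: refs=E C, marked=A G J
Mark H: refs=null null, marked=A G H J
Mark I: refs=C F, marked=A G H I J
Mark E: refs=J null C, marked=A E G H I J
Mark C: refs=H, marked=A C E G H I J
Mark F: refs=F B null, marked=A C E F G H I J
Mark B: refs=B null H, marked=A B C E F G H I J
Unmarked (collected): D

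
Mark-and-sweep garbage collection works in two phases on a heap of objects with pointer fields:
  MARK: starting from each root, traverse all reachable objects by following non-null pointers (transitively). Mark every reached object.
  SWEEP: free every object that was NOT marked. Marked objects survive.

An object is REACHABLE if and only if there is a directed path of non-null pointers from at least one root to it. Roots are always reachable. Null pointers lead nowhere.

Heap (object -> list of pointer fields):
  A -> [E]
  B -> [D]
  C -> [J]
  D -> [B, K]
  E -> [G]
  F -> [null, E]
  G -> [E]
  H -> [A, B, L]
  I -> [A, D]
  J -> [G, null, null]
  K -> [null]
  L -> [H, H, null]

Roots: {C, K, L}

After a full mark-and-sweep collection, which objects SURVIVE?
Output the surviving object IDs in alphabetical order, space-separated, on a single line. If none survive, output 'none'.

Roots: C K L
Mark C: refs=J, marked=C
Mark K: refs=null, marked=C K
Mark L: refs=H H null, marked=C K L
Mark J: refs=G null null, marked=C J K L
Mark H: refs=A B L, marked=C H J K L
Mark G: refs=E, marked=C G H J K L
Mark A: refs=E, marked=A C G H J K L
Mark B: refs=D, marked=A B C G H J K L
Mark E: refs=G, marked=A B C E G H J K L
Mark D: refs=B K, marked=A B C D E G H J K L
Unmarked (collected): F I

Answer: A B C D E G H J K L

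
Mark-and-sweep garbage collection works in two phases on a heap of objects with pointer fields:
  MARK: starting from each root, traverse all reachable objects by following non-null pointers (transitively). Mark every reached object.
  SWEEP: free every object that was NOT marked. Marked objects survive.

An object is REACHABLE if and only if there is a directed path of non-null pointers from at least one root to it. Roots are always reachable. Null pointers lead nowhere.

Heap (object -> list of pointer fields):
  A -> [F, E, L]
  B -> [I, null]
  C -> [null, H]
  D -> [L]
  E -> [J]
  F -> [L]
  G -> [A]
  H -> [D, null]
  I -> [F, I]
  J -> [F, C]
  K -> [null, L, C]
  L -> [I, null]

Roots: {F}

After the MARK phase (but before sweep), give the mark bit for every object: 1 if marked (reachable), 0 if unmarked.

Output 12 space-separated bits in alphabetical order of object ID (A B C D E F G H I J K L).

Roots: F
Mark F: refs=L, marked=F
Mark L: refs=I null, marked=F L
Mark I: refs=F I, marked=F I L
Unmarked (collected): A B C D E G H J K

Answer: 0 0 0 0 0 1 0 0 1 0 0 1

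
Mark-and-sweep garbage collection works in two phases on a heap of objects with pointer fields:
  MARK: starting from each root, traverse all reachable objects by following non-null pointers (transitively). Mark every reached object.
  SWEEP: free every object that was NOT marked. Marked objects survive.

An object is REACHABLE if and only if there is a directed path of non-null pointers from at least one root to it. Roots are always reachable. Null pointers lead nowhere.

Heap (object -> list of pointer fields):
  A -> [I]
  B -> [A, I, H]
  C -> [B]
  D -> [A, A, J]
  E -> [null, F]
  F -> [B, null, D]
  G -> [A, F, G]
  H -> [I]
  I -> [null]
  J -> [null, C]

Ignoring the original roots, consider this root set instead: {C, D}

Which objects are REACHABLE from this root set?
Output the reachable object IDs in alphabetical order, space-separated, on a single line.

Answer: A B C D H I J

Derivation:
Roots: C D
Mark C: refs=B, marked=C
Mark D: refs=A A J, marked=C D
Mark B: refs=A I H, marked=B C D
Mark A: refs=I, marked=A B C D
Mark J: refs=null C, marked=A B C D J
Mark I: refs=null, marked=A B C D I J
Mark H: refs=I, marked=A B C D H I J
Unmarked (collected): E F G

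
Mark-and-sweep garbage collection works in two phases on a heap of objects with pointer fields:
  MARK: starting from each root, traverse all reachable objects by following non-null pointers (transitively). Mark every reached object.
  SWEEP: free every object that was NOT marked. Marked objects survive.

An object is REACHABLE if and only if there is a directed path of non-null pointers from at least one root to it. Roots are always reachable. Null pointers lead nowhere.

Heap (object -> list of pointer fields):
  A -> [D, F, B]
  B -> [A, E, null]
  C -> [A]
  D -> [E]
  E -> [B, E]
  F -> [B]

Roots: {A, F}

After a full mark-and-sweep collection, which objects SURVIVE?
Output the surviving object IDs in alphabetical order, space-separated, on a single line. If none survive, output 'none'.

Answer: A B D E F

Derivation:
Roots: A F
Mark A: refs=D F B, marked=A
Mark F: refs=B, marked=A F
Mark D: refs=E, marked=A D F
Mark B: refs=A E null, marked=A B D F
Mark E: refs=B E, marked=A B D E F
Unmarked (collected): C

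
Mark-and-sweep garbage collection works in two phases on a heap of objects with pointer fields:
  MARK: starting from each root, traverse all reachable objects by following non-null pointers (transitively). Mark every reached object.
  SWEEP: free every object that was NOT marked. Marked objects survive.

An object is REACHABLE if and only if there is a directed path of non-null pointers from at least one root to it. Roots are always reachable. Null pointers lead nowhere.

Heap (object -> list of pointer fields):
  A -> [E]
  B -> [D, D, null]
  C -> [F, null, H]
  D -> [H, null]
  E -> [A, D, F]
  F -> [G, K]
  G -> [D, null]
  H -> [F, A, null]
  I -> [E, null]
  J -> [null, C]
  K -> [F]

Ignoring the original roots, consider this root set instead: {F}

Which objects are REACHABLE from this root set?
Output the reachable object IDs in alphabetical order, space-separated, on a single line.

Roots: F
Mark F: refs=G K, marked=F
Mark G: refs=D null, marked=F G
Mark K: refs=F, marked=F G K
Mark D: refs=H null, marked=D F G K
Mark H: refs=F A null, marked=D F G H K
Mark A: refs=E, marked=A D F G H K
Mark E: refs=A D F, marked=A D E F G H K
Unmarked (collected): B C I J

Answer: A D E F G H K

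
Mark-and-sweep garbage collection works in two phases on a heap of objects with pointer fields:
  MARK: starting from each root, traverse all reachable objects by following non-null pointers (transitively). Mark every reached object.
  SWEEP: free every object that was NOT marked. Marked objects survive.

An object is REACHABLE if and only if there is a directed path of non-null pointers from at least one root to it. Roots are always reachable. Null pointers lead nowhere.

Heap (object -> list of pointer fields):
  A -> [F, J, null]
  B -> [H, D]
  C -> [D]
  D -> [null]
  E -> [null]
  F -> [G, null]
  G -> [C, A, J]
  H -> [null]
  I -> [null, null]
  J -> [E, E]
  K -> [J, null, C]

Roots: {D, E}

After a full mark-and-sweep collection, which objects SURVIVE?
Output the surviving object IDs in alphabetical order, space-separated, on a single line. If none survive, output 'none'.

Roots: D E
Mark D: refs=null, marked=D
Mark E: refs=null, marked=D E
Unmarked (collected): A B C F G H I J K

Answer: D E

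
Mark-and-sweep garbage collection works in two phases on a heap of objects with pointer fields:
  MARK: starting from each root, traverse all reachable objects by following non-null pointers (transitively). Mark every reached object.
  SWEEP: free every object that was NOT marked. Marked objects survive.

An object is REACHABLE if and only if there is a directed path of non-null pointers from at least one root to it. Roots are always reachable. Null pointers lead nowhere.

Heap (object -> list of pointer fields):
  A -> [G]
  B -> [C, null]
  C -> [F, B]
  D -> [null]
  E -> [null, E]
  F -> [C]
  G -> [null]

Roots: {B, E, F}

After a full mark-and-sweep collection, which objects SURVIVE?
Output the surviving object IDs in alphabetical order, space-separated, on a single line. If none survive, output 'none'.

Answer: B C E F

Derivation:
Roots: B E F
Mark B: refs=C null, marked=B
Mark E: refs=null E, marked=B E
Mark F: refs=C, marked=B E F
Mark C: refs=F B, marked=B C E F
Unmarked (collected): A D G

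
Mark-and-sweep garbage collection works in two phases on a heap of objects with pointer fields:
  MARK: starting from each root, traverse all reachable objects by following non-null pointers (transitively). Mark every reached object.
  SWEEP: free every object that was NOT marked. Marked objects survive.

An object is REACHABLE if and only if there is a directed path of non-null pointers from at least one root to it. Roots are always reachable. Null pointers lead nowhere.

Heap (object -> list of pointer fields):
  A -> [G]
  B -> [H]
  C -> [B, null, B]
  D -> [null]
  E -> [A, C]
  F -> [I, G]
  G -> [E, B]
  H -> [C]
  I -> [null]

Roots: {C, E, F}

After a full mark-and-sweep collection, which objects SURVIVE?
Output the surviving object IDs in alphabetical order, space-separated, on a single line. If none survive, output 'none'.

Roots: C E F
Mark C: refs=B null B, marked=C
Mark E: refs=A C, marked=C E
Mark F: refs=I G, marked=C E F
Mark B: refs=H, marked=B C E F
Mark A: refs=G, marked=A B C E F
Mark I: refs=null, marked=A B C E F I
Mark G: refs=E B, marked=A B C E F G I
Mark H: refs=C, marked=A B C E F G H I
Unmarked (collected): D

Answer: A B C E F G H I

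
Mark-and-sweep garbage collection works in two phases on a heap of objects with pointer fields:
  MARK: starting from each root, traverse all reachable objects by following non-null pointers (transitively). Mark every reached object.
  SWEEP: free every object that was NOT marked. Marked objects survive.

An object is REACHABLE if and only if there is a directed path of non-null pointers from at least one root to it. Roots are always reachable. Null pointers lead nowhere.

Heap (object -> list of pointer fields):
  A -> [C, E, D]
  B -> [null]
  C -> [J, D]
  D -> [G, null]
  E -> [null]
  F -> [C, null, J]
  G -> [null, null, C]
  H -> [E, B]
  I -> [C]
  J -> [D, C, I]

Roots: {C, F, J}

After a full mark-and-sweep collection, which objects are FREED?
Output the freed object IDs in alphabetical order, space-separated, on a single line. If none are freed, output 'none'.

Roots: C F J
Mark C: refs=J D, marked=C
Mark F: refs=C null J, marked=C F
Mark J: refs=D C I, marked=C F J
Mark D: refs=G null, marked=C D F J
Mark I: refs=C, marked=C D F I J
Mark G: refs=null null C, marked=C D F G I J
Unmarked (collected): A B E H

Answer: A B E H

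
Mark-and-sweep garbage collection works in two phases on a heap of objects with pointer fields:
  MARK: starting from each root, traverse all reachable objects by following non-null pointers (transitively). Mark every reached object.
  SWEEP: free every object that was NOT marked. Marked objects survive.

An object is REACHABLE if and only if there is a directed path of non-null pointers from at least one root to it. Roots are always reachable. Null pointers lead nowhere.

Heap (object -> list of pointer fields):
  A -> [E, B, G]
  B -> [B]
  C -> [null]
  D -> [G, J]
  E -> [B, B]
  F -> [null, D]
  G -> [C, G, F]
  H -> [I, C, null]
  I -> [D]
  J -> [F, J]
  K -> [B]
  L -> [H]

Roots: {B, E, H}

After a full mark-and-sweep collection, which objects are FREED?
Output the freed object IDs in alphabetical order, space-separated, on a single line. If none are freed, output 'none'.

Answer: A K L

Derivation:
Roots: B E H
Mark B: refs=B, marked=B
Mark E: refs=B B, marked=B E
Mark H: refs=I C null, marked=B E H
Mark I: refs=D, marked=B E H I
Mark C: refs=null, marked=B C E H I
Mark D: refs=G J, marked=B C D E H I
Mark G: refs=C G F, marked=B C D E G H I
Mark J: refs=F J, marked=B C D E G H I J
Mark F: refs=null D, marked=B C D E F G H I J
Unmarked (collected): A K L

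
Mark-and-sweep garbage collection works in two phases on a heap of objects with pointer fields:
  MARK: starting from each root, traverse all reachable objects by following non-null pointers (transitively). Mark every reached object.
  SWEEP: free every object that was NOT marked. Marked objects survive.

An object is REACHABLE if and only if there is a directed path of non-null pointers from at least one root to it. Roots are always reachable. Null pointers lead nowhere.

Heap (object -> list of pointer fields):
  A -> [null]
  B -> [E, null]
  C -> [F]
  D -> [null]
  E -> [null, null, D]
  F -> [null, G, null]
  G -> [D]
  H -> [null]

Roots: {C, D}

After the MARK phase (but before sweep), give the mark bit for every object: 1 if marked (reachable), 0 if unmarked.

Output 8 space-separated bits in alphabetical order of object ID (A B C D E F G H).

Answer: 0 0 1 1 0 1 1 0

Derivation:
Roots: C D
Mark C: refs=F, marked=C
Mark D: refs=null, marked=C D
Mark F: refs=null G null, marked=C D F
Mark G: refs=D, marked=C D F G
Unmarked (collected): A B E H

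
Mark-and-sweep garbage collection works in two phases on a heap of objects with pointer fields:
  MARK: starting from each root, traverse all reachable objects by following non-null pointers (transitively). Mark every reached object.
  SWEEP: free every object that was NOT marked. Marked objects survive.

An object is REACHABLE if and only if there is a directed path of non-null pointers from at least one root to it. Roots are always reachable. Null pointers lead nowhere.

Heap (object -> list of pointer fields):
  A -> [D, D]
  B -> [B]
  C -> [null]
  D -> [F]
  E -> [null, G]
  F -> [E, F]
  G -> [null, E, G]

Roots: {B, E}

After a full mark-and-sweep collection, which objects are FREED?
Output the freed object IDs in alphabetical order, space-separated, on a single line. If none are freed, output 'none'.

Roots: B E
Mark B: refs=B, marked=B
Mark E: refs=null G, marked=B E
Mark G: refs=null E G, marked=B E G
Unmarked (collected): A C D F

Answer: A C D F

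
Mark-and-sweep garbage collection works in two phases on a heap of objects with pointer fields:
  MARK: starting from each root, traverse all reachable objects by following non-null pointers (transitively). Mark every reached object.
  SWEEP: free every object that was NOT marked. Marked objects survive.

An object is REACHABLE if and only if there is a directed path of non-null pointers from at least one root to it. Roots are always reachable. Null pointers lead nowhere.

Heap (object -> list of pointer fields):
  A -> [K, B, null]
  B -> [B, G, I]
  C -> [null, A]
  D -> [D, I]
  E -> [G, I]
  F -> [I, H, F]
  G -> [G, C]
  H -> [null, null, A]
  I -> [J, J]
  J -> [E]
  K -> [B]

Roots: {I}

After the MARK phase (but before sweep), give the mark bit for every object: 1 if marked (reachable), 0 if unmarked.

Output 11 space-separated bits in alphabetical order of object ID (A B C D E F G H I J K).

Answer: 1 1 1 0 1 0 1 0 1 1 1

Derivation:
Roots: I
Mark I: refs=J J, marked=I
Mark J: refs=E, marked=I J
Mark E: refs=G I, marked=E I J
Mark G: refs=G C, marked=E G I J
Mark C: refs=null A, marked=C E G I J
Mark A: refs=K B null, marked=A C E G I J
Mark K: refs=B, marked=A C E G I J K
Mark B: refs=B G I, marked=A B C E G I J K
Unmarked (collected): D F H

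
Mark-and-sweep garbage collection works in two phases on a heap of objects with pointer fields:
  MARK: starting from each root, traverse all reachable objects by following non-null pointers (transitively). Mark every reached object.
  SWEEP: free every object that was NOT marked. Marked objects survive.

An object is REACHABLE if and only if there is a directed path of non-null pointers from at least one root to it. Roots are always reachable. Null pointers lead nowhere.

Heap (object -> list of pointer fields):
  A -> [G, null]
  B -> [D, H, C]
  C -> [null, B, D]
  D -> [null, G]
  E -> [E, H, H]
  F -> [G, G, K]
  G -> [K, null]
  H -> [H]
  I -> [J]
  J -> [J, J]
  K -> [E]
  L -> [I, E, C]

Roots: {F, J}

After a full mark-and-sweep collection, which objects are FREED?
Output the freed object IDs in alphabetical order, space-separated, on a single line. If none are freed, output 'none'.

Roots: F J
Mark F: refs=G G K, marked=F
Mark J: refs=J J, marked=F J
Mark G: refs=K null, marked=F G J
Mark K: refs=E, marked=F G J K
Mark E: refs=E H H, marked=E F G J K
Mark H: refs=H, marked=E F G H J K
Unmarked (collected): A B C D I L

Answer: A B C D I L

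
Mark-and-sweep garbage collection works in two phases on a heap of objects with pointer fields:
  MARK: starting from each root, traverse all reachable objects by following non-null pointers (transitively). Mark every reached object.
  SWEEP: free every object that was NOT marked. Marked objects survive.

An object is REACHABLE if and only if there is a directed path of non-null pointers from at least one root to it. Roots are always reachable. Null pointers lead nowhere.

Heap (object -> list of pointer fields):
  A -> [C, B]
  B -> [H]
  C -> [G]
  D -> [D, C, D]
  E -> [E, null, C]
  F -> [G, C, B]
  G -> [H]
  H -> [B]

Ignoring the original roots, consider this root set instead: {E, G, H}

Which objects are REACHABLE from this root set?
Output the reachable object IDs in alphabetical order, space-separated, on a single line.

Roots: E G H
Mark E: refs=E null C, marked=E
Mark G: refs=H, marked=E G
Mark H: refs=B, marked=E G H
Mark C: refs=G, marked=C E G H
Mark B: refs=H, marked=B C E G H
Unmarked (collected): A D F

Answer: B C E G H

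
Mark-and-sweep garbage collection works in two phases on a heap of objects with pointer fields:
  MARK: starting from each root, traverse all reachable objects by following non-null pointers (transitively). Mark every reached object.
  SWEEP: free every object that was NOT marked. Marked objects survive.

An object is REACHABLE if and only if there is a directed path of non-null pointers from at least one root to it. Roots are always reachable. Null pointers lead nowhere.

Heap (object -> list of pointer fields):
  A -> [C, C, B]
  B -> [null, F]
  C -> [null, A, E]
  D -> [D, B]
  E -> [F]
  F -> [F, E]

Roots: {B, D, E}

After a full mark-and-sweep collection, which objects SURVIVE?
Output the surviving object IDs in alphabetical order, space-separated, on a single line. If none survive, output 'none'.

Answer: B D E F

Derivation:
Roots: B D E
Mark B: refs=null F, marked=B
Mark D: refs=D B, marked=B D
Mark E: refs=F, marked=B D E
Mark F: refs=F E, marked=B D E F
Unmarked (collected): A C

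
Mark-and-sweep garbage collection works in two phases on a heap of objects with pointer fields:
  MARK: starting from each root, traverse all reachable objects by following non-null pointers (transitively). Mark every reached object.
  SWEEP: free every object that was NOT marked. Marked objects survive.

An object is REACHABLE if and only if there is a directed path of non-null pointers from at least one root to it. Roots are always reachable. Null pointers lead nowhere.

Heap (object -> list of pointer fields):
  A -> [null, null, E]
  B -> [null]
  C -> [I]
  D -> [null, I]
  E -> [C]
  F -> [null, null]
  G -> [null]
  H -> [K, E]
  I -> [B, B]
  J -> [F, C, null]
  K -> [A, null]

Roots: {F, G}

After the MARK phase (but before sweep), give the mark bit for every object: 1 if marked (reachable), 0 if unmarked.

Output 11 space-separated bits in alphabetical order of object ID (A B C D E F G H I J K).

Answer: 0 0 0 0 0 1 1 0 0 0 0

Derivation:
Roots: F G
Mark F: refs=null null, marked=F
Mark G: refs=null, marked=F G
Unmarked (collected): A B C D E H I J K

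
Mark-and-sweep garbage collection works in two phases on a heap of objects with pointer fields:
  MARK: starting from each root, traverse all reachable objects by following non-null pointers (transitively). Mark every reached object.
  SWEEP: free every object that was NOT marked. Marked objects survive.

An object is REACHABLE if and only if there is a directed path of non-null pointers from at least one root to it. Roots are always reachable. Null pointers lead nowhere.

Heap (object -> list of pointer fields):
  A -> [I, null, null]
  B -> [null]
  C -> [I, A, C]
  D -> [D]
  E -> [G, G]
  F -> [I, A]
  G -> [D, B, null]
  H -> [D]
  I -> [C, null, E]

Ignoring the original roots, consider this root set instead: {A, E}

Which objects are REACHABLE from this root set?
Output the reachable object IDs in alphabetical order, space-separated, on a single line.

Answer: A B C D E G I

Derivation:
Roots: A E
Mark A: refs=I null null, marked=A
Mark E: refs=G G, marked=A E
Mark I: refs=C null E, marked=A E I
Mark G: refs=D B null, marked=A E G I
Mark C: refs=I A C, marked=A C E G I
Mark D: refs=D, marked=A C D E G I
Mark B: refs=null, marked=A B C D E G I
Unmarked (collected): F H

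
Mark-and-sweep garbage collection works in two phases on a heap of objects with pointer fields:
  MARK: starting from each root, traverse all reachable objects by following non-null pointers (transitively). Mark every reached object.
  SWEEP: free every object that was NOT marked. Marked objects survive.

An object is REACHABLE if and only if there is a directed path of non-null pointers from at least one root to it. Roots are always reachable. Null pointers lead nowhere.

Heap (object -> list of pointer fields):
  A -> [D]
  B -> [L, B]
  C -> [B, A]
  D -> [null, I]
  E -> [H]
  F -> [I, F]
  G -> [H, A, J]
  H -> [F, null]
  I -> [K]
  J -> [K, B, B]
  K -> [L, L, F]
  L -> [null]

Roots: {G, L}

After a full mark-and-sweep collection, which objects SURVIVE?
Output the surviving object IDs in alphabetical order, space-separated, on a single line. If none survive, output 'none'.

Answer: A B D F G H I J K L

Derivation:
Roots: G L
Mark G: refs=H A J, marked=G
Mark L: refs=null, marked=G L
Mark H: refs=F null, marked=G H L
Mark A: refs=D, marked=A G H L
Mark J: refs=K B B, marked=A G H J L
Mark F: refs=I F, marked=A F G H J L
Mark D: refs=null I, marked=A D F G H J L
Mark K: refs=L L F, marked=A D F G H J K L
Mark B: refs=L B, marked=A B D F G H J K L
Mark I: refs=K, marked=A B D F G H I J K L
Unmarked (collected): C E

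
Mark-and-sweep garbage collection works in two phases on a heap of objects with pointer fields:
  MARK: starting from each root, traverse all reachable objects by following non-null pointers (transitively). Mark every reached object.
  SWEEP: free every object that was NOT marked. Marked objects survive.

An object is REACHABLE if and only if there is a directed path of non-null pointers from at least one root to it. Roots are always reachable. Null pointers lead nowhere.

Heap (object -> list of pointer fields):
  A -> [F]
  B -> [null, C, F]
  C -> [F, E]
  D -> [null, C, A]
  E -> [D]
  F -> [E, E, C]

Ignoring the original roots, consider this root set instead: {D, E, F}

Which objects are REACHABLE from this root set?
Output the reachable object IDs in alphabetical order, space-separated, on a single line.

Answer: A C D E F

Derivation:
Roots: D E F
Mark D: refs=null C A, marked=D
Mark E: refs=D, marked=D E
Mark F: refs=E E C, marked=D E F
Mark C: refs=F E, marked=C D E F
Mark A: refs=F, marked=A C D E F
Unmarked (collected): B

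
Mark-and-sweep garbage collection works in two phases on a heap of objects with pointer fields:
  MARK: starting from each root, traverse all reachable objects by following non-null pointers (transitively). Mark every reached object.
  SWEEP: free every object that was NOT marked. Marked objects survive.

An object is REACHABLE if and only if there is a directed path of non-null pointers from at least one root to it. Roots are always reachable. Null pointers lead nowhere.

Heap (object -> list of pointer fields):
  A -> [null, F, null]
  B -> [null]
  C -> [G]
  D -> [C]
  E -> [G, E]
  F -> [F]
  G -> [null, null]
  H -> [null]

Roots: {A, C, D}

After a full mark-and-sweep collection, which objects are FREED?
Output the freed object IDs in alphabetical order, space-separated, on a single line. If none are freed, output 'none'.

Answer: B E H

Derivation:
Roots: A C D
Mark A: refs=null F null, marked=A
Mark C: refs=G, marked=A C
Mark D: refs=C, marked=A C D
Mark F: refs=F, marked=A C D F
Mark G: refs=null null, marked=A C D F G
Unmarked (collected): B E H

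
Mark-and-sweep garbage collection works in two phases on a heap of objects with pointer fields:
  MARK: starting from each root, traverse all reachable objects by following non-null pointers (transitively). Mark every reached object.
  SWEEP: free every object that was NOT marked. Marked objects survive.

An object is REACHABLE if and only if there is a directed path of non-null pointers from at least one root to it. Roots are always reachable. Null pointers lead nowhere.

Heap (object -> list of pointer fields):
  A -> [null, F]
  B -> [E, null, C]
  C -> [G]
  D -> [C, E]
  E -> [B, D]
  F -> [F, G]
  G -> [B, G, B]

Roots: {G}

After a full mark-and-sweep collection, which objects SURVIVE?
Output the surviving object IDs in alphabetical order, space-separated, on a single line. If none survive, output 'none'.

Roots: G
Mark G: refs=B G B, marked=G
Mark B: refs=E null C, marked=B G
Mark E: refs=B D, marked=B E G
Mark C: refs=G, marked=B C E G
Mark D: refs=C E, marked=B C D E G
Unmarked (collected): A F

Answer: B C D E G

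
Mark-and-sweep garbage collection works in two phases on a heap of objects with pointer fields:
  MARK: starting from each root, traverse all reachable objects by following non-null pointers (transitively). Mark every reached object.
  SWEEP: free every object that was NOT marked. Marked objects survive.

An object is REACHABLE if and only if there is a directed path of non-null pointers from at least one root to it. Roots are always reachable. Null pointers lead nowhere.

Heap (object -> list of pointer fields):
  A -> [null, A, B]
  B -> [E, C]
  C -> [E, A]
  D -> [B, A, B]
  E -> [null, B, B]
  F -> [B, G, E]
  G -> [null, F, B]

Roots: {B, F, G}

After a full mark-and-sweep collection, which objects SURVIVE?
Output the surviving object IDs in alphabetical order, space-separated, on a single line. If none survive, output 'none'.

Roots: B F G
Mark B: refs=E C, marked=B
Mark F: refs=B G E, marked=B F
Mark G: refs=null F B, marked=B F G
Mark E: refs=null B B, marked=B E F G
Mark C: refs=E A, marked=B C E F G
Mark A: refs=null A B, marked=A B C E F G
Unmarked (collected): D

Answer: A B C E F G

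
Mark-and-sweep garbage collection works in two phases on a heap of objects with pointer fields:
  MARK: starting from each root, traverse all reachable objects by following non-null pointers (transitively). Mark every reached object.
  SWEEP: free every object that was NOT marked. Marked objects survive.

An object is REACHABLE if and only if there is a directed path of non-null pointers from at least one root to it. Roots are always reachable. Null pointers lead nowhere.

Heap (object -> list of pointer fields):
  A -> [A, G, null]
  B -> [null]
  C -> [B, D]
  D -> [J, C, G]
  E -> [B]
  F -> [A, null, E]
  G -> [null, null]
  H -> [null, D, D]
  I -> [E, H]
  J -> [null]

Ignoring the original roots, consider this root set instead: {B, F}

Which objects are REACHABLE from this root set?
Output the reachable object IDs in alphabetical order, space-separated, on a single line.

Roots: B F
Mark B: refs=null, marked=B
Mark F: refs=A null E, marked=B F
Mark A: refs=A G null, marked=A B F
Mark E: refs=B, marked=A B E F
Mark G: refs=null null, marked=A B E F G
Unmarked (collected): C D H I J

Answer: A B E F G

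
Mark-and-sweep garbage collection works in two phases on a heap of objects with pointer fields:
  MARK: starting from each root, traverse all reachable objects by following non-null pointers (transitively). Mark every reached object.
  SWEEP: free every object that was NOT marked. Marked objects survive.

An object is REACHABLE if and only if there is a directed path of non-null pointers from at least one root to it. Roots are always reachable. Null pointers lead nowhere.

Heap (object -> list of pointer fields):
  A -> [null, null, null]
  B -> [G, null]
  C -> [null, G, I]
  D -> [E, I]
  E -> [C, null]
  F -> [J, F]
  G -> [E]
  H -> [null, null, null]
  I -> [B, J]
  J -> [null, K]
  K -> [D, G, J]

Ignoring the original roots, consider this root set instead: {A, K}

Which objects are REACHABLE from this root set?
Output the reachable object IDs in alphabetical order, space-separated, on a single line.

Answer: A B C D E G I J K

Derivation:
Roots: A K
Mark A: refs=null null null, marked=A
Mark K: refs=D G J, marked=A K
Mark D: refs=E I, marked=A D K
Mark G: refs=E, marked=A D G K
Mark J: refs=null K, marked=A D G J K
Mark E: refs=C null, marked=A D E G J K
Mark I: refs=B J, marked=A D E G I J K
Mark C: refs=null G I, marked=A C D E G I J K
Mark B: refs=G null, marked=A B C D E G I J K
Unmarked (collected): F H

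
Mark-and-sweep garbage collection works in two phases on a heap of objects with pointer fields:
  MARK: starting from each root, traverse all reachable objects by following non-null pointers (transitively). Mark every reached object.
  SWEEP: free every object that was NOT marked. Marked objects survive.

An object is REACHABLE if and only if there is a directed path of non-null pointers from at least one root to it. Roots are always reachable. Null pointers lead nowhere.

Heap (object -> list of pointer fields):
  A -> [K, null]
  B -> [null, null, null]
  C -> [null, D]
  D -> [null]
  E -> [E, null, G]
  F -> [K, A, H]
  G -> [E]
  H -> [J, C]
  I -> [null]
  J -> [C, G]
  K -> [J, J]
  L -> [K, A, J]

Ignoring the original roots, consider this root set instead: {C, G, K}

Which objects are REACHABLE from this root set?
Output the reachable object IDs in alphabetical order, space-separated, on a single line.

Answer: C D E G J K

Derivation:
Roots: C G K
Mark C: refs=null D, marked=C
Mark G: refs=E, marked=C G
Mark K: refs=J J, marked=C G K
Mark D: refs=null, marked=C D G K
Mark E: refs=E null G, marked=C D E G K
Mark J: refs=C G, marked=C D E G J K
Unmarked (collected): A B F H I L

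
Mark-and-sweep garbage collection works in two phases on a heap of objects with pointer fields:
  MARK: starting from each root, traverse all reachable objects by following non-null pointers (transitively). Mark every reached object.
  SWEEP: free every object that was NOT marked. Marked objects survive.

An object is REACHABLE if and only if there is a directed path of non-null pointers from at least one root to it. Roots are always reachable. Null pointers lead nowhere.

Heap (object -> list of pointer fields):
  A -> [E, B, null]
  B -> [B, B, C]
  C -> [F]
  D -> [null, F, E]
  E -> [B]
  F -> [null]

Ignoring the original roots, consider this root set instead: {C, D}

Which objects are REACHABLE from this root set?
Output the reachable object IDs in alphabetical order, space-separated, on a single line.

Roots: C D
Mark C: refs=F, marked=C
Mark D: refs=null F E, marked=C D
Mark F: refs=null, marked=C D F
Mark E: refs=B, marked=C D E F
Mark B: refs=B B C, marked=B C D E F
Unmarked (collected): A

Answer: B C D E F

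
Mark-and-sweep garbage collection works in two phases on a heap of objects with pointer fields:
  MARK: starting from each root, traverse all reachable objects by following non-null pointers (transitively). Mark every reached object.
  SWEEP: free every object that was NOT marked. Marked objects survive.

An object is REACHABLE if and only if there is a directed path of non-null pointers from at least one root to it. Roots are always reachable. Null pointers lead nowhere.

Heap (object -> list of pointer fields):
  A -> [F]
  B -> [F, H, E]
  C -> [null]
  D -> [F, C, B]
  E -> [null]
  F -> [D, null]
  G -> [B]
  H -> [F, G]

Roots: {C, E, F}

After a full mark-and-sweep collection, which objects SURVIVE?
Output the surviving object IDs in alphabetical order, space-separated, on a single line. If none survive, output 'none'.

Roots: C E F
Mark C: refs=null, marked=C
Mark E: refs=null, marked=C E
Mark F: refs=D null, marked=C E F
Mark D: refs=F C B, marked=C D E F
Mark B: refs=F H E, marked=B C D E F
Mark H: refs=F G, marked=B C D E F H
Mark G: refs=B, marked=B C D E F G H
Unmarked (collected): A

Answer: B C D E F G H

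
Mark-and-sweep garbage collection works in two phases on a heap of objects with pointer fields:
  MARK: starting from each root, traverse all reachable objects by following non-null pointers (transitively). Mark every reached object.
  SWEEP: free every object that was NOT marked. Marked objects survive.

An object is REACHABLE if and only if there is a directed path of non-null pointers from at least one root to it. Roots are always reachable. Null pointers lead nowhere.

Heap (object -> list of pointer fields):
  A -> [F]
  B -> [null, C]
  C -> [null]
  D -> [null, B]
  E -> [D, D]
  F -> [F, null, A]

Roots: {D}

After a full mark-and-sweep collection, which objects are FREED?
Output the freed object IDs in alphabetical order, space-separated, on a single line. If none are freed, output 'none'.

Roots: D
Mark D: refs=null B, marked=D
Mark B: refs=null C, marked=B D
Mark C: refs=null, marked=B C D
Unmarked (collected): A E F

Answer: A E F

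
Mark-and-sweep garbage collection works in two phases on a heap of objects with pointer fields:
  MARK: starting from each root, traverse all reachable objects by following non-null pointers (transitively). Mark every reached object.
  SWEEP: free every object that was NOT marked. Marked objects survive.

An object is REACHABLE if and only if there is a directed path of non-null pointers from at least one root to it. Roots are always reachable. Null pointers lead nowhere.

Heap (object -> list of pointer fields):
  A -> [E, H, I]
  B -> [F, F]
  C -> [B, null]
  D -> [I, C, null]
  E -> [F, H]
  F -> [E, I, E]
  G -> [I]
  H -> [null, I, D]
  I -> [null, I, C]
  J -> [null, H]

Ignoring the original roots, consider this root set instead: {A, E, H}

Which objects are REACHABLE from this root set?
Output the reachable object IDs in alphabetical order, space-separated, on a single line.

Roots: A E H
Mark A: refs=E H I, marked=A
Mark E: refs=F H, marked=A E
Mark H: refs=null I D, marked=A E H
Mark I: refs=null I C, marked=A E H I
Mark F: refs=E I E, marked=A E F H I
Mark D: refs=I C null, marked=A D E F H I
Mark C: refs=B null, marked=A C D E F H I
Mark B: refs=F F, marked=A B C D E F H I
Unmarked (collected): G J

Answer: A B C D E F H I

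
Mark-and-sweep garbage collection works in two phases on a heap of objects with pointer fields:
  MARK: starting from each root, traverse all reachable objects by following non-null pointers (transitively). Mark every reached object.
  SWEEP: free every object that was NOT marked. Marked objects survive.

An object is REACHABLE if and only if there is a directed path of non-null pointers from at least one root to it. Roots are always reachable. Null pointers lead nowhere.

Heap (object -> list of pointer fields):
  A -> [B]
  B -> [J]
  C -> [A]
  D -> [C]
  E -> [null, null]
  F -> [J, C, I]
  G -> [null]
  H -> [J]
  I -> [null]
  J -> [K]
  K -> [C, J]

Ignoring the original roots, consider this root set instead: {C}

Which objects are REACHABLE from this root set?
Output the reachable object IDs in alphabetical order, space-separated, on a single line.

Roots: C
Mark C: refs=A, marked=C
Mark A: refs=B, marked=A C
Mark B: refs=J, marked=A B C
Mark J: refs=K, marked=A B C J
Mark K: refs=C J, marked=A B C J K
Unmarked (collected): D E F G H I

Answer: A B C J K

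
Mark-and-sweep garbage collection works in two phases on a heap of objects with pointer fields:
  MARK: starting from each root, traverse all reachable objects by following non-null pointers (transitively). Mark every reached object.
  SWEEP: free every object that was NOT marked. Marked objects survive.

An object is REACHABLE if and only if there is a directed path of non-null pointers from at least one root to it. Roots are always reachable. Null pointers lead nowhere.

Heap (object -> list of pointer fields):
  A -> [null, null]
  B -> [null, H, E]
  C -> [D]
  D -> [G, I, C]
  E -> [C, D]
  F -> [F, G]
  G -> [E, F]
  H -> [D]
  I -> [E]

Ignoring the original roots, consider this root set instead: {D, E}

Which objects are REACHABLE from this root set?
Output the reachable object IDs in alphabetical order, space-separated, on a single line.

Roots: D E
Mark D: refs=G I C, marked=D
Mark E: refs=C D, marked=D E
Mark G: refs=E F, marked=D E G
Mark I: refs=E, marked=D E G I
Mark C: refs=D, marked=C D E G I
Mark F: refs=F G, marked=C D E F G I
Unmarked (collected): A B H

Answer: C D E F G I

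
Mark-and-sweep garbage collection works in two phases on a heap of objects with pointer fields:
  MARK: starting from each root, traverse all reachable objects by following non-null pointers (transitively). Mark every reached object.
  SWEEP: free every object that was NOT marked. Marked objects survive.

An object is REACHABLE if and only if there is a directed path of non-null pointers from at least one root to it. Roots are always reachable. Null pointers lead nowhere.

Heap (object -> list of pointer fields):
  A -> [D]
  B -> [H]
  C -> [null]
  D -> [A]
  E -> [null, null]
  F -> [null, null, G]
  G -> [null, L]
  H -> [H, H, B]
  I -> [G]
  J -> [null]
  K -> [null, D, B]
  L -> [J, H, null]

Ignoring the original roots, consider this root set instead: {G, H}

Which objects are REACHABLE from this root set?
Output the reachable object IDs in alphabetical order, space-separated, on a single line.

Answer: B G H J L

Derivation:
Roots: G H
Mark G: refs=null L, marked=G
Mark H: refs=H H B, marked=G H
Mark L: refs=J H null, marked=G H L
Mark B: refs=H, marked=B G H L
Mark J: refs=null, marked=B G H J L
Unmarked (collected): A C D E F I K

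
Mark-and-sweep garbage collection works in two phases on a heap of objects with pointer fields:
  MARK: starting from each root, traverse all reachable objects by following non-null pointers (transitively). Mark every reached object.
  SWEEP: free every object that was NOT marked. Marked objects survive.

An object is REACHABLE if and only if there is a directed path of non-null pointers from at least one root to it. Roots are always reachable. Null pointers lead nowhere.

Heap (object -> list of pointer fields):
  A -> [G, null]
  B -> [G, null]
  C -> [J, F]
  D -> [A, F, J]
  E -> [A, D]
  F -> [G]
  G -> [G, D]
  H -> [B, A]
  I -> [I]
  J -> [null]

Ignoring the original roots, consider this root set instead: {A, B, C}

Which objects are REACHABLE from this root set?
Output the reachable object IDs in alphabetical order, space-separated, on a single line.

Roots: A B C
Mark A: refs=G null, marked=A
Mark B: refs=G null, marked=A B
Mark C: refs=J F, marked=A B C
Mark G: refs=G D, marked=A B C G
Mark J: refs=null, marked=A B C G J
Mark F: refs=G, marked=A B C F G J
Mark D: refs=A F J, marked=A B C D F G J
Unmarked (collected): E H I

Answer: A B C D F G J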